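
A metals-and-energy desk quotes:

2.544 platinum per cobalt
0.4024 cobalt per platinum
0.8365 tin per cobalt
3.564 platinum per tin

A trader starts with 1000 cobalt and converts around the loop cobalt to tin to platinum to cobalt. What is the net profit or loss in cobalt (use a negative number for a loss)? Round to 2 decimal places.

1000 cobalt × 0.8365 = 836.5 tin
836.5 tin × 3.564 = 2981.286 platinum
2981.286 platinum × 0.4024 = 1199.6694864 cobalt
Net change: 1199.6694864 − 1000 = 199.6694864 cobalt

199.67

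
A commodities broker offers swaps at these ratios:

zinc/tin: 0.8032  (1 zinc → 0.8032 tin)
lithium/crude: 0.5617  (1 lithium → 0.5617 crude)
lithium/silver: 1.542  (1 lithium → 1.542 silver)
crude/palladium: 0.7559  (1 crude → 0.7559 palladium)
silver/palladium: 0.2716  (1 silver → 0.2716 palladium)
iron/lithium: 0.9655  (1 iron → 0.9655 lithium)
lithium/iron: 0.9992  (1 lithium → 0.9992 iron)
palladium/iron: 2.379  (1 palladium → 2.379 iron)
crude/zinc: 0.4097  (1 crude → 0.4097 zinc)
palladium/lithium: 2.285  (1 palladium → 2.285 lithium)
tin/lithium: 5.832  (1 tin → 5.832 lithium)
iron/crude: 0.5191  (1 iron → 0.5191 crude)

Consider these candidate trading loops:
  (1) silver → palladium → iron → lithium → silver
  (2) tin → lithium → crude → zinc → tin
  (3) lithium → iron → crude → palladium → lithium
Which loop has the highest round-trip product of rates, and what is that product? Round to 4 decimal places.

(1) 0.2716 × 2.379 × 0.9655 × 1.542 = 0.96197
(2) 5.832 × 0.5617 × 0.4097 × 0.8032 = 1.07798
(3) 0.9992 × 0.5191 × 0.7559 × 2.285 = 0.89589
Highest is cycle (2) at 1.0780 (>1, arbitrage).

1.0780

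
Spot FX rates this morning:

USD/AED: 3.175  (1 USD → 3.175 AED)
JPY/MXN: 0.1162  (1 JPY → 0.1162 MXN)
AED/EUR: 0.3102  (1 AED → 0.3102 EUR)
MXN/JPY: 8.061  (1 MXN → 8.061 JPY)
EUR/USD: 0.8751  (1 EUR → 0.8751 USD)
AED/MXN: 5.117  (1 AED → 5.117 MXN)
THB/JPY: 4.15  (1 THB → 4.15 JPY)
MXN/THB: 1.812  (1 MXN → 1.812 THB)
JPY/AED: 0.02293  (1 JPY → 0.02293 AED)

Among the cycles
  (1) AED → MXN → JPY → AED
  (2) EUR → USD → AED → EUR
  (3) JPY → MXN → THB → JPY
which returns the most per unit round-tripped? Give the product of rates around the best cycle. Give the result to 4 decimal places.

0.9458

(1) 5.117 × 8.061 × 0.02293 = 0.94582
(2) 0.8751 × 3.175 × 0.3102 = 0.86187
(3) 0.1162 × 1.812 × 4.15 = 0.87380
Highest is cycle (1) at 0.9458 (≤1, no arbitrage).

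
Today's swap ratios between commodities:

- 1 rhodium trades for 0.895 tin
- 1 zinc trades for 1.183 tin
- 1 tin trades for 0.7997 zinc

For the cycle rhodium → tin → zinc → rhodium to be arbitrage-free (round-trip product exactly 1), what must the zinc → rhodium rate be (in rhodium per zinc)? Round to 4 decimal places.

1.3972

Known legs of the cycle: 0.895 × 0.7997 = 0.7157315
For no arbitrage the full-cycle product must be 1, so the missing rate is 1 / 0.7157315 ≈ 1.397172.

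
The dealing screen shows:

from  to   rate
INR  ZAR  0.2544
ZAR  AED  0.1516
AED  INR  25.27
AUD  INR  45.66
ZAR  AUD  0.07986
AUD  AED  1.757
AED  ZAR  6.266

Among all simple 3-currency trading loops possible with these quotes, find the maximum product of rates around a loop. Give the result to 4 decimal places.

ZAR→AED→INR→ZAR: 0.1516 × 25.27 × 0.2544 = 0.97459
ZAR→AUD→INR→ZAR: 0.07986 × 45.66 × 0.2544 = 0.92765
ZAR→AUD→AED→ZAR: 0.07986 × 1.757 × 6.266 = 0.87921
Maximum is ZAR→AED→INR→ZAR at 0.9746; no arbitrage — every cycle loses value.

0.9746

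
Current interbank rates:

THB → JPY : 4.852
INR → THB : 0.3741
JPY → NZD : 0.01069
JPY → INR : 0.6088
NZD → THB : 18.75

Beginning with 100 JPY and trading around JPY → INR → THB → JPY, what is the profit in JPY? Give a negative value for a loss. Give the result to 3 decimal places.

10.505

100 JPY × 0.6088 = 60.88 INR
60.88 INR × 0.3741 = 22.775208 THB
22.775208 THB × 4.852 = 110.505309216 JPY
Net change: 110.505309216 − 100 = 10.505309216 JPY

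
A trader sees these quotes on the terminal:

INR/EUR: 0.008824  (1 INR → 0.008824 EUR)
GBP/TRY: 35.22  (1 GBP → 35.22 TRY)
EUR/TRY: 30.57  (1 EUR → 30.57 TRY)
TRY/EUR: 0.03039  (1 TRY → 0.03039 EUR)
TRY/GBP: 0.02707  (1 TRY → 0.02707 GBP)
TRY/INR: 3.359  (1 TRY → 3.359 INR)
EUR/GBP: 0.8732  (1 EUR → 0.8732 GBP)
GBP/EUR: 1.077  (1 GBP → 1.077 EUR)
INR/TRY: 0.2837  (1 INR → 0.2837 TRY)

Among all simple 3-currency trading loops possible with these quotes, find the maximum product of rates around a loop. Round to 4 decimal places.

EUR→GBP→TRY→EUR: 0.8732 × 35.22 × 0.03039 = 0.93462
EUR→TRY→INR→EUR: 30.57 × 3.359 × 0.008824 = 0.90609
EUR→TRY→GBP→EUR: 30.57 × 0.02707 × 1.077 = 0.89125
Maximum is EUR→GBP→TRY→EUR at 0.9346; no arbitrage — every cycle loses value.

0.9346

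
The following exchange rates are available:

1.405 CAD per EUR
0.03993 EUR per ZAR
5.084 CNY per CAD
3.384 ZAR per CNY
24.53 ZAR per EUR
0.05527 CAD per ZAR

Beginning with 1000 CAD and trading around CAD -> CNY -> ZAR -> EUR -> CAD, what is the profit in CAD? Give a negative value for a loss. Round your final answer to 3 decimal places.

-34.813

1000 CAD × 5.084 = 5084 CNY
5084 CNY × 3.384 = 17204.256 ZAR
17204.256 ZAR × 0.03993 = 686.96594208 EUR
686.96594208 EUR × 1.405 = 965.1871486224 CAD
Net change: 965.1871486224 − 1000 = -34.8128513776 CAD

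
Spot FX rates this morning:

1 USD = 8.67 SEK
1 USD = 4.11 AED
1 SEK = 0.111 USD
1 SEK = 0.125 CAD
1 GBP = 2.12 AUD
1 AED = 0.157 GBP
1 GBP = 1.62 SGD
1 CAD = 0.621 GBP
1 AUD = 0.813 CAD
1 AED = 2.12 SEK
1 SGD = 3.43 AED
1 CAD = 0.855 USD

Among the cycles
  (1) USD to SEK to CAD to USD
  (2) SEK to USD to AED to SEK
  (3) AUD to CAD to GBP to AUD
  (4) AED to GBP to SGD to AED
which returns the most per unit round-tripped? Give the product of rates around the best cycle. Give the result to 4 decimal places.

1.0703

(1) 8.67 × 0.125 × 0.855 = 0.92661
(2) 0.111 × 4.11 × 2.12 = 0.96717
(3) 0.813 × 0.621 × 2.12 = 1.07033
(4) 0.157 × 1.62 × 3.43 = 0.87239
Highest is cycle (3) at 1.0703 (>1, arbitrage).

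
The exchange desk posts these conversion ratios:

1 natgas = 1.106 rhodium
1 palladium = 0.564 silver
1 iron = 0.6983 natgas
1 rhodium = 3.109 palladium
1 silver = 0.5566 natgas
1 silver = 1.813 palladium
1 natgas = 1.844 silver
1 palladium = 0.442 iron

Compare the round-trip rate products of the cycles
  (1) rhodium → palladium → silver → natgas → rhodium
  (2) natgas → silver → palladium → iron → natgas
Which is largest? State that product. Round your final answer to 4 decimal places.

1.0794

(1) 3.109 × 0.564 × 0.5566 × 1.106 = 1.07944
(2) 1.844 × 1.813 × 0.442 × 0.6983 = 1.03187
Highest is cycle (1) at 1.0794 (>1, arbitrage).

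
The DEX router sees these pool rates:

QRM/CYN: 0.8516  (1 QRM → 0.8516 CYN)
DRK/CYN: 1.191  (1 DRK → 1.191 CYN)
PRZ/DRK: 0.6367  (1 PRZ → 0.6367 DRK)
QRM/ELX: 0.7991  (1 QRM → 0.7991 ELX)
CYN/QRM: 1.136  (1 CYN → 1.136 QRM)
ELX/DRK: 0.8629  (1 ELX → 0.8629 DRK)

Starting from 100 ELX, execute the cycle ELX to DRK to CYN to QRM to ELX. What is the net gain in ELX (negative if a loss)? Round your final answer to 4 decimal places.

-6.7064

100 ELX × 0.8629 = 86.29 DRK
86.29 DRK × 1.191 = 102.77139 CYN
102.77139 CYN × 1.136 = 116.74829904 QRM
116.74829904 QRM × 0.7991 = 93.293565762864 ELX
Net change: 93.293565762864 − 100 = -6.706434237136 ELX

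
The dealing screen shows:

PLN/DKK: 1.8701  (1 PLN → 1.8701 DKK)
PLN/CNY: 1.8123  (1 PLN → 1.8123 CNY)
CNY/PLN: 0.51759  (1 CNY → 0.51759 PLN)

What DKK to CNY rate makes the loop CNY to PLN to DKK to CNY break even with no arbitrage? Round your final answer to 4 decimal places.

Known legs of the cycle: 0.51759 × 1.8701 = 0.967945059
For no arbitrage the full-cycle product must be 1, so the missing rate is 1 / 0.967945059 ≈ 1.033116.

1.0331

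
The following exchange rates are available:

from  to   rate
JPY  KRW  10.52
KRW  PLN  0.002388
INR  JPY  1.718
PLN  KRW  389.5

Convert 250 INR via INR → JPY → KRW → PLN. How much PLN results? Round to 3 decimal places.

10.790

250 INR × 1.718 = 429.5 JPY
429.5 JPY × 10.52 = 4518.34 KRW
4518.34 KRW × 0.002388 = 10.78979592 PLN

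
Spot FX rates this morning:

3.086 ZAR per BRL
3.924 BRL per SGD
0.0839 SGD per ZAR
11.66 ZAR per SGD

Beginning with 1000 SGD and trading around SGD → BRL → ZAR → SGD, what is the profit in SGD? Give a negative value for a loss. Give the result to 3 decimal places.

1000 SGD × 3.924 = 3924 BRL
3924 BRL × 3.086 = 12109.464 ZAR
12109.464 ZAR × 0.0839 = 1015.9840296 SGD
Net change: 1015.9840296 − 1000 = 15.9840296 SGD

15.984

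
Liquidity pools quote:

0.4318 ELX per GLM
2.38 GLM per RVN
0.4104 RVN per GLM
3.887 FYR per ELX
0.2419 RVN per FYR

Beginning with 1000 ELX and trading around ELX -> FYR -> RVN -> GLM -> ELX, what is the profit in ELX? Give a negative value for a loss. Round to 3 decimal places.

-33.704

1000 ELX × 3.887 = 3887 FYR
3887 FYR × 0.2419 = 940.2653 RVN
940.2653 RVN × 2.38 = 2237.831414 GLM
2237.831414 GLM × 0.4318 = 966.2956045652 ELX
Net change: 966.2956045652 − 1000 = -33.7043954348 ELX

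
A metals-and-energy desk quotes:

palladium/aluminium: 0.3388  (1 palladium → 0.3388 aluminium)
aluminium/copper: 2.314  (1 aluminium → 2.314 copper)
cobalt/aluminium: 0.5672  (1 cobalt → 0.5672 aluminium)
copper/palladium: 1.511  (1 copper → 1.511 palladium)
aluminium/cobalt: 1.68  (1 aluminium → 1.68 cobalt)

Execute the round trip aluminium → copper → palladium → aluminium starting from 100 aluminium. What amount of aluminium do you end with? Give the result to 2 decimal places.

118.46

100 aluminium × 2.314 = 231.4 copper
231.4 copper × 1.511 = 349.6454 palladium
349.6454 palladium × 0.3388 = 118.45986152 aluminium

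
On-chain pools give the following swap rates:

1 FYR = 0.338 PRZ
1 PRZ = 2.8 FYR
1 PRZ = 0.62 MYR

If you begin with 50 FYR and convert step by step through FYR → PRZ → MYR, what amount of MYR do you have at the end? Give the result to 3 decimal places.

50 FYR × 0.338 = 16.9 PRZ
16.9 PRZ × 0.62 = 10.478 MYR

10.478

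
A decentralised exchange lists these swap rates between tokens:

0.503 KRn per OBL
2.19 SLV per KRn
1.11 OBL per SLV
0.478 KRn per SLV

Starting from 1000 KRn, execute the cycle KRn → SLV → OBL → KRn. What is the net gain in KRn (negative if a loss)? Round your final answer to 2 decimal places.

222.74

1000 KRn × 2.19 = 2190 SLV
2190 SLV × 1.11 = 2430.9 OBL
2430.9 OBL × 0.503 = 1222.7427 KRn
Net change: 1222.7427 − 1000 = 222.7427 KRn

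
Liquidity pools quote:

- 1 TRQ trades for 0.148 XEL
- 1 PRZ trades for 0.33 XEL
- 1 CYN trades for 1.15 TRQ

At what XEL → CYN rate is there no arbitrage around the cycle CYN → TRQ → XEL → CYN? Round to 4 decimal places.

5.8754

Known legs of the cycle: 1.15 × 0.148 = 0.1702
For no arbitrage the full-cycle product must be 1, so the missing rate is 1 / 0.1702 ≈ 5.875441.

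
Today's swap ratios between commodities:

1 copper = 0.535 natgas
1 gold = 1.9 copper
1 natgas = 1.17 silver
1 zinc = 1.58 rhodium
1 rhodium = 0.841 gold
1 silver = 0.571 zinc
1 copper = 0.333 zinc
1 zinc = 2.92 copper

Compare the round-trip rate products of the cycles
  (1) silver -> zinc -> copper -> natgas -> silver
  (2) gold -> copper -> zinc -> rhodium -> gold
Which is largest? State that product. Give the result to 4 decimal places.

(1) 0.571 × 2.92 × 0.535 × 1.17 = 1.04366
(2) 1.9 × 0.333 × 1.58 × 0.841 = 0.84072
Highest is cycle (1) at 1.0437 (>1, arbitrage).

1.0437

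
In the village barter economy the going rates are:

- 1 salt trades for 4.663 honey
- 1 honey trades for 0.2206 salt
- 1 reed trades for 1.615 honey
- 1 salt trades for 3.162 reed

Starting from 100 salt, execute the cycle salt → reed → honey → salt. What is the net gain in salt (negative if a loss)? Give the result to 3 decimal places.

100 salt × 3.162 = 316.2 reed
316.2 reed × 1.615 = 510.663 honey
510.663 honey × 0.2206 = 112.6522578 salt
Net change: 112.6522578 − 100 = 12.6522578 salt

12.652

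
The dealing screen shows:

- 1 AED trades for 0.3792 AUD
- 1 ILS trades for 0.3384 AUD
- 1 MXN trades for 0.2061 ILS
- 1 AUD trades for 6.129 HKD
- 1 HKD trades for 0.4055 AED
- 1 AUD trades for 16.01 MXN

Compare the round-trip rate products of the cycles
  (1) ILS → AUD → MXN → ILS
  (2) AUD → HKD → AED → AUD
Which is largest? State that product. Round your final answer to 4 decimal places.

(1) 0.3384 × 16.01 × 0.2061 = 1.11661
(2) 6.129 × 0.4055 × 0.3792 = 0.94243
Highest is cycle (1) at 1.1166 (>1, arbitrage).

1.1166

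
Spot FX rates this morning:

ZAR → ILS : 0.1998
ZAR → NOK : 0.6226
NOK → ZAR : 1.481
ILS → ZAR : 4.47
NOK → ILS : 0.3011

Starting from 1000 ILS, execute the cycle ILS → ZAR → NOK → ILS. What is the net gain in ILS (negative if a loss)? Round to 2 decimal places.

-162.03

1000 ILS × 4.47 = 4470 ZAR
4470 ZAR × 0.6226 = 2783.022 NOK
2783.022 NOK × 0.3011 = 837.9679242 ILS
Net change: 837.9679242 − 1000 = -162.0320758 ILS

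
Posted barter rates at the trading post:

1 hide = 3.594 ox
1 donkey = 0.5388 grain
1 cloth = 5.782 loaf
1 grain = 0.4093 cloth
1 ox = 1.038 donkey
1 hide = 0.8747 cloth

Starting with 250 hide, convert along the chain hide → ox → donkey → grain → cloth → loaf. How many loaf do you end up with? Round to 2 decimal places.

1189.22

250 hide × 3.594 = 898.5 ox
898.5 ox × 1.038 = 932.643 donkey
932.643 donkey × 0.5388 = 502.5080484 grain
502.5080484 grain × 0.4093 = 205.67654421012 cloth
205.67654421012 cloth × 5.782 = 1189.22177862291384 loaf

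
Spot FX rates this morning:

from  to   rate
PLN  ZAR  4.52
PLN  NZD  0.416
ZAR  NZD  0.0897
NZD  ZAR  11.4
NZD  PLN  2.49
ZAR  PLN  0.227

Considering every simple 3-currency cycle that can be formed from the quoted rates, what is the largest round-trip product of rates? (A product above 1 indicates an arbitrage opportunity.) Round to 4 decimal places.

NZD→ZAR→PLN→NZD: 11.4 × 0.227 × 0.416 = 1.07652
NZD→PLN→ZAR→NZD: 2.49 × 4.52 × 0.0897 = 1.00956
Maximum is NZD→ZAR→PLN→NZD at 1.0765; arbitrage exists.

1.0765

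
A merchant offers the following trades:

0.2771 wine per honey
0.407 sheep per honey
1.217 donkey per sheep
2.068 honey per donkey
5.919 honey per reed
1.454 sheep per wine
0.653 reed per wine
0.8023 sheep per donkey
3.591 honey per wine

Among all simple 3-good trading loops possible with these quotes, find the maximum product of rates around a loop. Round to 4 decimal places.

1.0710

wine→reed→honey→wine: 0.653 × 5.919 × 0.2771 = 1.07102
honey→sheep→donkey→honey: 0.407 × 1.217 × 2.068 = 1.02432
Maximum is wine→reed→honey→wine at 1.0710; arbitrage exists.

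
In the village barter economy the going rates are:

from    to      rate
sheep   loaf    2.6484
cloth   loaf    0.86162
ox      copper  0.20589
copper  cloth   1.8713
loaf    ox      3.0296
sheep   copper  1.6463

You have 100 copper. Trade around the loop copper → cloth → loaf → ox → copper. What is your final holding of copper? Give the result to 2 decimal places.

100 copper × 1.8713 = 187.13 cloth
187.13 cloth × 0.86162 = 161.2349506 loaf
161.2349506 loaf × 3.0296 = 488.47740633776 ox
488.47740633776 ox × 0.20589 = 100.5726131908814064 copper

100.57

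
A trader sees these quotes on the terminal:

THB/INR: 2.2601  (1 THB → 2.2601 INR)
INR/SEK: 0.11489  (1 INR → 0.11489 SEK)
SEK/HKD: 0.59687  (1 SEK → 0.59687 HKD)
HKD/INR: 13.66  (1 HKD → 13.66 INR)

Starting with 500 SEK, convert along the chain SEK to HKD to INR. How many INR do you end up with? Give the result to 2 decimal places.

500 SEK × 0.59687 = 298.435 HKD
298.435 HKD × 13.66 = 4076.6221 INR

4076.62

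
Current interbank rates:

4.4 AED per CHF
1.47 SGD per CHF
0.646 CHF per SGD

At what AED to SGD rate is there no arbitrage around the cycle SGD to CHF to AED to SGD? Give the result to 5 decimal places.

Known legs of the cycle: 0.646 × 4.4 = 2.8424
For no arbitrage the full-cycle product must be 1, so the missing rate is 1 / 2.8424 ≈ 0.3518154.

0.35182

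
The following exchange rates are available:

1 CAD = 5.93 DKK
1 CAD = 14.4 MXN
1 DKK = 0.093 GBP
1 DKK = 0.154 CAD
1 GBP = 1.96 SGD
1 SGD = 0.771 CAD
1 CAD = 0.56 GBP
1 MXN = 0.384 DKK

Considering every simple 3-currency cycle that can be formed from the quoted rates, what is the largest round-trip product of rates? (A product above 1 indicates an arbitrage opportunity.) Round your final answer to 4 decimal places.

MXN→DKK→CAD→MXN: 0.384 × 0.154 × 14.4 = 0.85156
GBP→SGD→CAD→GBP: 1.96 × 0.771 × 0.56 = 0.84625
Maximum is MXN→DKK→CAD→MXN at 0.8516; no arbitrage — every cycle loses value.

0.8516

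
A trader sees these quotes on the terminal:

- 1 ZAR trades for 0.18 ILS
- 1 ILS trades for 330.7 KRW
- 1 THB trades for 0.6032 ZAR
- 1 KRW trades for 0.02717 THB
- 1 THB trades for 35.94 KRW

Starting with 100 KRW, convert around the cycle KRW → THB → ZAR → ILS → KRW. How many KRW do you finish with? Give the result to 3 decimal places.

100 KRW × 0.02717 = 2.717 THB
2.717 THB × 0.6032 = 1.6388944 ZAR
1.6388944 ZAR × 0.18 = 0.295000992 ILS
0.295000992 ILS × 330.7 = 97.5568280544 KRW

97.557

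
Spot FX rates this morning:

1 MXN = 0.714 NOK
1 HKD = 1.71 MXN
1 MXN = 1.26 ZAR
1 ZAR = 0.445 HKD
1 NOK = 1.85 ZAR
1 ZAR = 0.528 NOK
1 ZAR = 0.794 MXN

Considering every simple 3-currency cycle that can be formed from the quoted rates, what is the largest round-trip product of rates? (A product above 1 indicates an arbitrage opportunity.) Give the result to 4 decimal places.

1.0488

NOK→ZAR→MXN→NOK: 1.85 × 0.794 × 0.714 = 1.04879
HKD→MXN→ZAR→HKD: 1.71 × 1.26 × 0.445 = 0.95880
Maximum is NOK→ZAR→MXN→NOK at 1.0488; arbitrage exists.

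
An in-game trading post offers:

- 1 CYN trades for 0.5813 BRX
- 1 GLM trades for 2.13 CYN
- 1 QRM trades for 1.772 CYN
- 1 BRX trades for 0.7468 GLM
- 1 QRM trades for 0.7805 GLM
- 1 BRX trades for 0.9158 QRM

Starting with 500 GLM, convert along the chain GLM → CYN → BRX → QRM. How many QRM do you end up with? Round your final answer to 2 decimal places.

566.96

500 GLM × 2.13 = 1065 CYN
1065 CYN × 0.5813 = 619.0845 BRX
619.0845 BRX × 0.9158 = 566.9575851 QRM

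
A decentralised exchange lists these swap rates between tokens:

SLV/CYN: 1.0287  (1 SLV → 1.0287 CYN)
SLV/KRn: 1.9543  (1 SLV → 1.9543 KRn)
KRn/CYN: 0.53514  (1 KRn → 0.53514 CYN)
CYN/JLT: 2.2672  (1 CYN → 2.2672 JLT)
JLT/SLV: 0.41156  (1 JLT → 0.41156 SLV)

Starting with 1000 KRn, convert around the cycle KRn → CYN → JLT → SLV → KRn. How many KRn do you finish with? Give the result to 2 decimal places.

1000 KRn × 0.53514 = 535.14 CYN
535.14 CYN × 2.2672 = 1213.269408 JLT
1213.269408 JLT × 0.41156 = 499.33315755648 SLV
499.33315755648 SLV × 1.9543 = 975.846789812628864 KRn

975.85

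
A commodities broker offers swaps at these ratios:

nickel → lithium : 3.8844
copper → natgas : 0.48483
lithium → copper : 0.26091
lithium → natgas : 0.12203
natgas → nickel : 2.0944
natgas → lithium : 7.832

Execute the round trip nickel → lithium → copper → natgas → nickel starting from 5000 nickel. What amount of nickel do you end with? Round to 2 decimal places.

5145.57

5000 nickel × 3.8844 = 19422 lithium
19422 lithium × 0.26091 = 5067.39402 copper
5067.39402 copper × 0.48483 = 2456.8246427166 natgas
2456.8246427166 natgas × 2.0944 = 5145.57353170564704 nickel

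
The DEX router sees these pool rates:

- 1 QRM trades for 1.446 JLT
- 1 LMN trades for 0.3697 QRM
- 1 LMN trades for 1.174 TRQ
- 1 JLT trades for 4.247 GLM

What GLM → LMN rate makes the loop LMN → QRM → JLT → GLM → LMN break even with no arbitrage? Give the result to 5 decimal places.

0.44045

Known legs of the cycle: 0.3697 × 1.446 × 4.247 = 2.2703875914
For no arbitrage the full-cycle product must be 1, so the missing rate is 1 / 2.2703875914 ≈ 0.4404534.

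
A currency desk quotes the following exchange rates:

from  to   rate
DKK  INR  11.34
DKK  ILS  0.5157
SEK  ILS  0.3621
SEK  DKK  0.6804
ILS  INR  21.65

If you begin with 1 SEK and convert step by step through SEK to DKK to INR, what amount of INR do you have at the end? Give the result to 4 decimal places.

7.7157

1 SEK × 0.6804 = 0.6804 DKK
0.6804 DKK × 11.34 = 7.715736 INR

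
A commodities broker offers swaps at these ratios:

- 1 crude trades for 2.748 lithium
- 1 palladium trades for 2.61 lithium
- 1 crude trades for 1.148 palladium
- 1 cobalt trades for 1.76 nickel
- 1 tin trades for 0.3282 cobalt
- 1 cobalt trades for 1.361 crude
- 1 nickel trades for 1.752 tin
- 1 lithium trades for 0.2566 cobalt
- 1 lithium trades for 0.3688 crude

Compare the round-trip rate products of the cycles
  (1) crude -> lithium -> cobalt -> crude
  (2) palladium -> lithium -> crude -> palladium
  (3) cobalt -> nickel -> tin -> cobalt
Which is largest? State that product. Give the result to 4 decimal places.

1.1050

(1) 2.748 × 0.2566 × 1.361 = 0.95969
(2) 2.61 × 0.3688 × 1.148 = 1.10503
(3) 1.76 × 1.752 × 0.3282 = 1.01201
Highest is cycle (2) at 1.1050 (>1, arbitrage).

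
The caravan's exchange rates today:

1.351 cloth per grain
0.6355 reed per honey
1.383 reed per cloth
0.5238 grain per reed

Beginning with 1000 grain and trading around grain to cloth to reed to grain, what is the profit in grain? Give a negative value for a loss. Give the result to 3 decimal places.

-21.315

1000 grain × 1.351 = 1351 cloth
1351 cloth × 1.383 = 1868.433 reed
1868.433 reed × 0.5238 = 978.6852054 grain
Net change: 978.6852054 − 1000 = -21.3147946 grain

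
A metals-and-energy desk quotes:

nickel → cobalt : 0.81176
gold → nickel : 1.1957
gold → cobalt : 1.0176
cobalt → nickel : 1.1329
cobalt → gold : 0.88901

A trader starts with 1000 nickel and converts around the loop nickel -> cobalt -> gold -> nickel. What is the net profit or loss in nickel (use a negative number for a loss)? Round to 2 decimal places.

1000 nickel × 0.81176 = 811.76 cobalt
811.76 cobalt × 0.88901 = 721.6627576 gold
721.6627576 gold × 1.1957 = 862.89215926232 nickel
Net change: 862.89215926232 − 1000 = -137.10784073768 nickel

-137.11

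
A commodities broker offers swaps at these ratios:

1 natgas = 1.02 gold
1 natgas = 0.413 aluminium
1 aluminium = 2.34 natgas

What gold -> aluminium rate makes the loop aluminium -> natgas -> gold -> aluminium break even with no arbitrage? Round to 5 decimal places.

Known legs of the cycle: 2.34 × 1.02 = 2.3868
For no arbitrage the full-cycle product must be 1, so the missing rate is 1 / 2.3868 ≈ 0.4189710.

0.41897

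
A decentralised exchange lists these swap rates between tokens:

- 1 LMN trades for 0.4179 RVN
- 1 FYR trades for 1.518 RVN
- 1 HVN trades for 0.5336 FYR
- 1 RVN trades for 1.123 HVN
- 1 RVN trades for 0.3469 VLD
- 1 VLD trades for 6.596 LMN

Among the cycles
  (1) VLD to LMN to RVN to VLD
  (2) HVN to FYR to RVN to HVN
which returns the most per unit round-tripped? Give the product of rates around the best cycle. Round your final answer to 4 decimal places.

0.9562

(1) 6.596 × 0.4179 × 0.3469 = 0.95622
(2) 0.5336 × 1.518 × 1.123 = 0.90964
Highest is cycle (1) at 0.9562 (≤1, no arbitrage).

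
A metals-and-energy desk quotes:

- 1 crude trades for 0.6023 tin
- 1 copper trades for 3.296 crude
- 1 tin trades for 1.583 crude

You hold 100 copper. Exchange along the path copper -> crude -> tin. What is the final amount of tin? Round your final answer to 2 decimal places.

100 copper × 3.296 = 329.6 crude
329.6 crude × 0.6023 = 198.51808 tin

198.52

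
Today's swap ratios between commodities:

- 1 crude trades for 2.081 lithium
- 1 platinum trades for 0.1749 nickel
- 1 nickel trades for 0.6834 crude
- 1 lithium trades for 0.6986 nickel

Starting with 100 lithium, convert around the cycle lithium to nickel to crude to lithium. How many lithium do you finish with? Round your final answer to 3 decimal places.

100 lithium × 0.6986 = 69.86 nickel
69.86 nickel × 0.6834 = 47.742324 crude
47.742324 crude × 2.081 = 99.351776244 lithium

99.352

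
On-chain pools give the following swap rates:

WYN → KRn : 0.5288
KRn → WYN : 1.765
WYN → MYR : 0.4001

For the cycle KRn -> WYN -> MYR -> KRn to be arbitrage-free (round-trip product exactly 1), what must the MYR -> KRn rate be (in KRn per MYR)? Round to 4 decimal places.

1.4161

Known legs of the cycle: 1.765 × 0.4001 = 0.7061765
For no arbitrage the full-cycle product must be 1, so the missing rate is 1 / 0.7061765 ≈ 1.416077.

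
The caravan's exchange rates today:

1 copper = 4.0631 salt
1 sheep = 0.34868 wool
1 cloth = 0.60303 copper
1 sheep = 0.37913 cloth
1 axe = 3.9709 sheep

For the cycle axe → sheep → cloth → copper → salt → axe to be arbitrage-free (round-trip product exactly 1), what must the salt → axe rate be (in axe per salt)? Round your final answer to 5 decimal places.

0.27110

Known legs of the cycle: 3.9709 × 0.37913 × 0.60303 × 4.0631 = 3.688701655540259181
For no arbitrage the full-cycle product must be 1, so the missing rate is 1 / 3.688701655540259181 ≈ 0.2710981.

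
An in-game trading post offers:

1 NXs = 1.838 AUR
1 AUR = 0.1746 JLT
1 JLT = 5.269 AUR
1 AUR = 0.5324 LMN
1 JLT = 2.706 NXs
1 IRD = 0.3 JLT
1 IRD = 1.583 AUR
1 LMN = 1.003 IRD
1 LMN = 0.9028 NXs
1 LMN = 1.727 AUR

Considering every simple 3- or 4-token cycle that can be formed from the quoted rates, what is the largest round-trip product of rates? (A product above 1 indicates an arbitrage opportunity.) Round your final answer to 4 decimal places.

0.8834

AUR→LMN→NXs→AUR: 0.5324 × 0.9028 × 1.838 = 0.88344
AUR→JLT→NXs→AUR: 0.1746 × 2.706 × 1.838 = 0.86840
AUR→LMN→IRD→AUR: 0.5324 × 1.003 × 1.583 = 0.84532
AUR→LMN→IRD→JLT→AUR: 0.5324 × 1.003 × 0.3 × 5.269 = 0.84409
Maximum is AUR→LMN→NXs→AUR at 0.8834; no arbitrage — every cycle loses value.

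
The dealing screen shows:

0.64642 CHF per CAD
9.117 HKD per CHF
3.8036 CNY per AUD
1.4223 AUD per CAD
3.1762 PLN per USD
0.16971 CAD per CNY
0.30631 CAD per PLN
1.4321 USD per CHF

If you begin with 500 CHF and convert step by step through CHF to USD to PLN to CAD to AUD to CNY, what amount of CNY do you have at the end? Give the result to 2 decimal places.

500 CHF × 1.4321 = 716.05 USD
716.05 USD × 3.1762 = 2274.31801 PLN
2274.31801 PLN × 0.30631 = 696.6463496431 CAD
696.6463496431 CAD × 1.4223 = 990.84010309738113 AUD
990.84010309738113 AUD × 3.8036 = 3768.759416141198866068 CNY

3768.76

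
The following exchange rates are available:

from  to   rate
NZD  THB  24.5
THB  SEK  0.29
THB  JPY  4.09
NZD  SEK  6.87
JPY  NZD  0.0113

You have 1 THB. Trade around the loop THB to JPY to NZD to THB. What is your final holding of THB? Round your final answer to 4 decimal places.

1 THB × 4.09 = 4.09 JPY
4.09 JPY × 0.0113 = 0.046217 NZD
0.046217 NZD × 24.5 = 1.1323165 THB

1.1323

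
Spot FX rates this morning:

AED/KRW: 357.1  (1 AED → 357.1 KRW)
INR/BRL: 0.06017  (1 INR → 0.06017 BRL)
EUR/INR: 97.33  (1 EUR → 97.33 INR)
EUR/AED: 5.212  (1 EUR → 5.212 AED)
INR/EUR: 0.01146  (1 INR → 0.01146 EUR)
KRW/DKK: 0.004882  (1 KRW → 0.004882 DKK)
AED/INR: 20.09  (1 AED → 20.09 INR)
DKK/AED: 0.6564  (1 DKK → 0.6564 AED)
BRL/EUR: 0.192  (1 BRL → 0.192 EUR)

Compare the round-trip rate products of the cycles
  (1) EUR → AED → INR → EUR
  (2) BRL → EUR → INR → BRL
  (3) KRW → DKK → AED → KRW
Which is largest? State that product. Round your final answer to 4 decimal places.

(1) 5.212 × 20.09 × 0.01146 = 1.19997
(2) 0.192 × 97.33 × 0.06017 = 1.12442
(3) 0.004882 × 0.6564 × 357.1 = 1.14434
Highest is cycle (1) at 1.2000 (>1, arbitrage).

1.2000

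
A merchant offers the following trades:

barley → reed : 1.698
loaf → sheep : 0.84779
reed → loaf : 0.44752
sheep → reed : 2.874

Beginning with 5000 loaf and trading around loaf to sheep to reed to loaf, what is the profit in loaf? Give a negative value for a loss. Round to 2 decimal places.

452.02

5000 loaf × 0.84779 = 4238.95 sheep
4238.95 sheep × 2.874 = 12182.7423 reed
12182.7423 reed × 0.44752 = 5452.020834096 loaf
Net change: 5452.020834096 − 5000 = 452.020834096 loaf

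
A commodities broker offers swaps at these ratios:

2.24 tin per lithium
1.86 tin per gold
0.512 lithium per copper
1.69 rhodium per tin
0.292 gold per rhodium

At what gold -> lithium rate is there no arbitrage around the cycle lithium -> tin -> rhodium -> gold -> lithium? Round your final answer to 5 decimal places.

Known legs of the cycle: 2.24 × 1.69 × 0.292 = 1.1053952
For no arbitrage the full-cycle product must be 1, so the missing rate is 1 / 1.1053952 ≈ 0.9046538.

0.90465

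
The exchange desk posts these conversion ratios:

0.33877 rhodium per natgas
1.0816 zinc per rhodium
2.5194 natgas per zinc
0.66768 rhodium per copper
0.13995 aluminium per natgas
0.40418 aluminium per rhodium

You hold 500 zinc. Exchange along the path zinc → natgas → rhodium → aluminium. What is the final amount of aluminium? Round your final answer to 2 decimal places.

172.48

500 zinc × 2.5194 = 1259.7 natgas
1259.7 natgas × 0.33877 = 426.748569 rhodium
426.748569 rhodium × 0.40418 = 172.48323661842 aluminium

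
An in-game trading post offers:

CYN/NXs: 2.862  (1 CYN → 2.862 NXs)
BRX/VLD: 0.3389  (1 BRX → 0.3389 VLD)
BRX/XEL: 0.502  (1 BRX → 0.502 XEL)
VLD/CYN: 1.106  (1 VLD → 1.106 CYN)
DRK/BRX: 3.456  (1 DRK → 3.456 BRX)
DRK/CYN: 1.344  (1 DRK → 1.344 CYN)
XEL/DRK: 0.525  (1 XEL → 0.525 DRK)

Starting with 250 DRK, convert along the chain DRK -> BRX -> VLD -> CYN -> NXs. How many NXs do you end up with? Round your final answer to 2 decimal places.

250 DRK × 3.456 = 864 BRX
864 BRX × 0.3389 = 292.8096 VLD
292.8096 VLD × 1.106 = 323.8474176 CYN
323.8474176 CYN × 2.862 = 926.8513091712 NXs

926.85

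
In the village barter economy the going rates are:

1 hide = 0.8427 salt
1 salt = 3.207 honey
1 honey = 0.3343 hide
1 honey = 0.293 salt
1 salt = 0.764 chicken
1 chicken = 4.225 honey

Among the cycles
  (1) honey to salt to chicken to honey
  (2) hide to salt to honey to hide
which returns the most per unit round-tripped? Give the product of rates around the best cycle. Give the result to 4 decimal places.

(1) 0.293 × 0.764 × 4.225 = 0.94577
(2) 0.8427 × 3.207 × 0.3343 = 0.90346
Highest is cycle (1) at 0.9458 (≤1, no arbitrage).

0.9458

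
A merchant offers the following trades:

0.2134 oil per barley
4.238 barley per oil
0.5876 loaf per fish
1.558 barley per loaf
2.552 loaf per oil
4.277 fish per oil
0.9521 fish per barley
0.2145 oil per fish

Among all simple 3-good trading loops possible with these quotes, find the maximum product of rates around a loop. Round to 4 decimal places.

0.8716

barley→fish→loaf→barley: 0.9521 × 0.5876 × 1.558 = 0.87163
barley→fish→oil→barley: 0.9521 × 0.2145 × 4.238 = 0.86551
barley→oil→loaf→barley: 0.2134 × 2.552 × 1.558 = 0.84848
Maximum is barley→fish→loaf→barley at 0.8716; no arbitrage — every cycle loses value.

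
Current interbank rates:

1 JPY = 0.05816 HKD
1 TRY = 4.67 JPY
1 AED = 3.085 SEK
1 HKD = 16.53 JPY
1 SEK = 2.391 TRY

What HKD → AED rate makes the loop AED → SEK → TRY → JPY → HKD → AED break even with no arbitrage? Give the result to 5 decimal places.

0.49914

Known legs of the cycle: 3.085 × 2.391 × 4.67 × 0.05816 = 2.003438534892
For no arbitrage the full-cycle product must be 1, so the missing rate is 1 / 2.003438534892 ≈ 0.4991418.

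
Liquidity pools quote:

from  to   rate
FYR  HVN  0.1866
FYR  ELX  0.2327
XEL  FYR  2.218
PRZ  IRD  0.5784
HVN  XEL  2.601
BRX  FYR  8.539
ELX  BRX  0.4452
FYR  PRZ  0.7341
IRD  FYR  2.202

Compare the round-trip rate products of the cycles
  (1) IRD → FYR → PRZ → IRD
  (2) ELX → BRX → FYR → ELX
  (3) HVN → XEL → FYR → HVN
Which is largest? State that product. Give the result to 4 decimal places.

1.0765

(1) 2.202 × 0.7341 × 0.5784 = 0.93498
(2) 0.4452 × 8.539 × 0.2327 = 0.88462
(3) 2.601 × 2.218 × 0.1866 = 1.07650
Highest is cycle (3) at 1.0765 (>1, arbitrage).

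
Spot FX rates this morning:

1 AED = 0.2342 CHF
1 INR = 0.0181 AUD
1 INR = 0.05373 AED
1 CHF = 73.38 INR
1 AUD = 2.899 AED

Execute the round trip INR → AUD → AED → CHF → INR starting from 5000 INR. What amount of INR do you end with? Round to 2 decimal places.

4508.80

5000 INR × 0.0181 = 90.5 AUD
90.5 AUD × 2.899 = 262.3595 AED
262.3595 AED × 0.2342 = 61.4445949 CHF
61.4445949 CHF × 73.38 = 4508.804373762 INR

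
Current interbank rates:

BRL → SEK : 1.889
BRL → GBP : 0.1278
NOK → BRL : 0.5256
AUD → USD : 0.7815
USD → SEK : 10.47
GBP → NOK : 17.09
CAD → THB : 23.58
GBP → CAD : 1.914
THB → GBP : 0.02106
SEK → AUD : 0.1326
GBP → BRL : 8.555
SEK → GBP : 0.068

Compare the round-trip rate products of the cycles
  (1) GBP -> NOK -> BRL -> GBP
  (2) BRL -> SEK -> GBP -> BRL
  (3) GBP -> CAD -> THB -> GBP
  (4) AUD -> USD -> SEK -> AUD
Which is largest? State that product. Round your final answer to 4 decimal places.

1.1480

(1) 17.09 × 0.5256 × 0.1278 = 1.14796
(2) 1.889 × 0.068 × 8.555 = 1.09891
(3) 1.914 × 23.58 × 0.02106 = 0.95048
(4) 0.7815 × 10.47 × 0.1326 = 1.08497
Highest is cycle (1) at 1.1480 (>1, arbitrage).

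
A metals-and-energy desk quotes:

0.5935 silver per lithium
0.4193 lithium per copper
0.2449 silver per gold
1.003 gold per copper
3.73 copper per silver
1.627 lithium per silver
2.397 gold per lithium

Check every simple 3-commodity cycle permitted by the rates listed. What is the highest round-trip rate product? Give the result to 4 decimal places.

lithium→gold→silver→lithium: 2.397 × 0.2449 × 1.627 = 0.95509
lithium→silver→copper→lithium: 0.5935 × 3.73 × 0.4193 = 0.92823
gold→silver→copper→gold: 0.2449 × 3.73 × 1.003 = 0.91622
Maximum is lithium→gold→silver→lithium at 0.9551; no arbitrage — every cycle loses value.

0.9551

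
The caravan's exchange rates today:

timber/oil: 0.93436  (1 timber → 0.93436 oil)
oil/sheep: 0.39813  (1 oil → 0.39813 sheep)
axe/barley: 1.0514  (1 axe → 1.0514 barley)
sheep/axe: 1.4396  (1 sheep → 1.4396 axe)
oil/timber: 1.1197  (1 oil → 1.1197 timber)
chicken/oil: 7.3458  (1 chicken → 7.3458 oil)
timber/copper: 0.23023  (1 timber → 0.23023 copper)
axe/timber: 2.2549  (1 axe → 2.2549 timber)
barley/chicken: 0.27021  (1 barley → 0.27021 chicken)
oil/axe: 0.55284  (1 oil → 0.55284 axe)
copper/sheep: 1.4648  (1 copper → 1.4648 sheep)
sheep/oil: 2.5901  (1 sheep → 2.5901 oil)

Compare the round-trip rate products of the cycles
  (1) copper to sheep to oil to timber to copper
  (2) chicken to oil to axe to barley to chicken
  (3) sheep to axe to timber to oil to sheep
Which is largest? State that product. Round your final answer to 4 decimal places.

(1) 1.4648 × 2.5901 × 1.1197 × 0.23023 = 0.97804
(2) 7.3458 × 0.55284 × 1.0514 × 0.27021 = 1.15374
(3) 1.4396 × 2.2549 × 0.93436 × 0.39813 = 1.20756
Highest is cycle (3) at 1.2076 (>1, arbitrage).

1.2076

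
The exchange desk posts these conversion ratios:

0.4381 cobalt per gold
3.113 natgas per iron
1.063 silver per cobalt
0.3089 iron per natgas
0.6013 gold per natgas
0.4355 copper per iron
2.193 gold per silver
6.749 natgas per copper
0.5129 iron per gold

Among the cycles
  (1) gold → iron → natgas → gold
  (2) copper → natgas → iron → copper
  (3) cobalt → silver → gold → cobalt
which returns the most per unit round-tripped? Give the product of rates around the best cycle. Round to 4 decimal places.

(1) 0.5129 × 3.113 × 0.6013 = 0.96007
(2) 6.749 × 0.3089 × 0.4355 = 0.90792
(3) 1.063 × 2.193 × 0.4381 = 1.02128
Highest is cycle (3) at 1.0213 (>1, arbitrage).

1.0213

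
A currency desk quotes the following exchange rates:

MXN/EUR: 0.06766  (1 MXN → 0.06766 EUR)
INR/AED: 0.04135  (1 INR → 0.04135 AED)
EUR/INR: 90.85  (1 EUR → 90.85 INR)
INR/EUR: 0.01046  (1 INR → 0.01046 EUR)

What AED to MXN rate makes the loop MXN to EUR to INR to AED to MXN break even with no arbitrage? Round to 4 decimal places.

Known legs of the cycle: 0.06766 × 90.85 × 0.04135 = 0.25417476985
For no arbitrage the full-cycle product must be 1, so the missing rate is 1 / 0.25417476985 ≈ 3.934301.

3.9343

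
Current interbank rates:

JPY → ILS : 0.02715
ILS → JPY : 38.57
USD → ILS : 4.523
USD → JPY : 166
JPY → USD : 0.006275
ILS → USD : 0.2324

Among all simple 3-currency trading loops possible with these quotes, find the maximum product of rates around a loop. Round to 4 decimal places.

ILS→JPY→USD→ILS: 38.57 × 0.006275 × 4.523 = 1.09469
ILS→USD→JPY→ILS: 0.2324 × 166 × 0.02715 = 1.04740
Maximum is ILS→JPY→USD→ILS at 1.0947; arbitrage exists.

1.0947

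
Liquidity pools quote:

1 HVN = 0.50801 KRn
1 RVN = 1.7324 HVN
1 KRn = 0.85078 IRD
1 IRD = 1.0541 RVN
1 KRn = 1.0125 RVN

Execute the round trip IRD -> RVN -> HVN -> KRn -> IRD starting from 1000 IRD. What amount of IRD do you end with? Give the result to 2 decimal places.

1000 IRD × 1.0541 = 1054.1 RVN
1054.1 RVN × 1.7324 = 1826.12284 HVN
1826.12284 HVN × 0.50801 = 927.6886639484 KRn
927.6886639484 KRn × 0.85078 = 789.258961514019752 IRD

789.26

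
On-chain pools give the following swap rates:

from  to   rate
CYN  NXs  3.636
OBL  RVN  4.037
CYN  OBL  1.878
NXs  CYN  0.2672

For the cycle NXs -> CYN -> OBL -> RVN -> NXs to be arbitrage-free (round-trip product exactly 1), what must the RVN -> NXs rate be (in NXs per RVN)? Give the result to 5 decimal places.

0.49364

Known legs of the cycle: 0.2672 × 1.878 × 4.037 = 2.0257730592
For no arbitrage the full-cycle product must be 1, so the missing rate is 1 / 2.0257730592 ≈ 0.4936387.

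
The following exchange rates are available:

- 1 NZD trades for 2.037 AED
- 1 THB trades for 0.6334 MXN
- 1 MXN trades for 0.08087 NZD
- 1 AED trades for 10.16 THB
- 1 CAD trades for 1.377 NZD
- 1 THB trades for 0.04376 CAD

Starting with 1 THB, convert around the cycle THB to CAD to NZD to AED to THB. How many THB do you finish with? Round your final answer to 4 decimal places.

1 THB × 0.04376 = 0.04376 CAD
0.04376 CAD × 1.377 = 0.06025752 NZD
0.06025752 NZD × 2.037 = 0.12274456824 AED
0.12274456824 AED × 10.16 = 1.2470848133184 THB

1.2471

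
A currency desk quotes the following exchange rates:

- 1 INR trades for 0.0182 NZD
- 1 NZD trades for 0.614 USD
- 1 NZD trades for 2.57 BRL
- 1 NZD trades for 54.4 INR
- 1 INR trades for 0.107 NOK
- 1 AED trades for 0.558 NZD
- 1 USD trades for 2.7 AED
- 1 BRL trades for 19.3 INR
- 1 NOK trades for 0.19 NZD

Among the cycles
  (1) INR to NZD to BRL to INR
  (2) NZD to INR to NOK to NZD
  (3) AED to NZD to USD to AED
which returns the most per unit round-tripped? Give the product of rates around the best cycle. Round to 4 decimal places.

1.1060

(1) 0.0182 × 2.57 × 19.3 = 0.90274
(2) 54.4 × 0.107 × 0.19 = 1.10595
(3) 0.558 × 0.614 × 2.7 = 0.92505
Highest is cycle (2) at 1.1060 (>1, arbitrage).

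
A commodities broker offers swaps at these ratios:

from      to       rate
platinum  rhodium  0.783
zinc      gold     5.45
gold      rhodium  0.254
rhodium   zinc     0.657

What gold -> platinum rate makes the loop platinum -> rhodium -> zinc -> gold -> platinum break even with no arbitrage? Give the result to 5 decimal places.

0.35668

Known legs of the cycle: 0.783 × 0.657 × 5.45 = 2.80364895
For no arbitrage the full-cycle product must be 1, so the missing rate is 1 / 2.80364895 ≈ 0.3566780.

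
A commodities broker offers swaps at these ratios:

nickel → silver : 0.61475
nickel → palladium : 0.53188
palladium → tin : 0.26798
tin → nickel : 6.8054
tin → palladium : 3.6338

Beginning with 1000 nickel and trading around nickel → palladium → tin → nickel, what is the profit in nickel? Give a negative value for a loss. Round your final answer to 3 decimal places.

1000 nickel × 0.53188 = 531.88 palladium
531.88 palladium × 0.26798 = 142.5332024 tin
142.5332024 tin × 6.8054 = 969.99545561296 nickel
Net change: 969.99545561296 − 1000 = -30.00454438704 nickel

-30.005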